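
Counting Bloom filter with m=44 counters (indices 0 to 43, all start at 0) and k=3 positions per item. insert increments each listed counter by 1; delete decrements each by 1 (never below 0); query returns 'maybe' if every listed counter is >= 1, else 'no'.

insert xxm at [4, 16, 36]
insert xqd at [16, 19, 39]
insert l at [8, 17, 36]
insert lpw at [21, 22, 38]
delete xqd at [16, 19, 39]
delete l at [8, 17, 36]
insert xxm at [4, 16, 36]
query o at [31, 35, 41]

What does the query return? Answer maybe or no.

Answer: no

Derivation:
Step 1: insert xxm at [4, 16, 36] -> counters=[0,0,0,0,1,0,0,0,0,0,0,0,0,0,0,0,1,0,0,0,0,0,0,0,0,0,0,0,0,0,0,0,0,0,0,0,1,0,0,0,0,0,0,0]
Step 2: insert xqd at [16, 19, 39] -> counters=[0,0,0,0,1,0,0,0,0,0,0,0,0,0,0,0,2,0,0,1,0,0,0,0,0,0,0,0,0,0,0,0,0,0,0,0,1,0,0,1,0,0,0,0]
Step 3: insert l at [8, 17, 36] -> counters=[0,0,0,0,1,0,0,0,1,0,0,0,0,0,0,0,2,1,0,1,0,0,0,0,0,0,0,0,0,0,0,0,0,0,0,0,2,0,0,1,0,0,0,0]
Step 4: insert lpw at [21, 22, 38] -> counters=[0,0,0,0,1,0,0,0,1,0,0,0,0,0,0,0,2,1,0,1,0,1,1,0,0,0,0,0,0,0,0,0,0,0,0,0,2,0,1,1,0,0,0,0]
Step 5: delete xqd at [16, 19, 39] -> counters=[0,0,0,0,1,0,0,0,1,0,0,0,0,0,0,0,1,1,0,0,0,1,1,0,0,0,0,0,0,0,0,0,0,0,0,0,2,0,1,0,0,0,0,0]
Step 6: delete l at [8, 17, 36] -> counters=[0,0,0,0,1,0,0,0,0,0,0,0,0,0,0,0,1,0,0,0,0,1,1,0,0,0,0,0,0,0,0,0,0,0,0,0,1,0,1,0,0,0,0,0]
Step 7: insert xxm at [4, 16, 36] -> counters=[0,0,0,0,2,0,0,0,0,0,0,0,0,0,0,0,2,0,0,0,0,1,1,0,0,0,0,0,0,0,0,0,0,0,0,0,2,0,1,0,0,0,0,0]
Query o: check counters[31]=0 counters[35]=0 counters[41]=0 -> no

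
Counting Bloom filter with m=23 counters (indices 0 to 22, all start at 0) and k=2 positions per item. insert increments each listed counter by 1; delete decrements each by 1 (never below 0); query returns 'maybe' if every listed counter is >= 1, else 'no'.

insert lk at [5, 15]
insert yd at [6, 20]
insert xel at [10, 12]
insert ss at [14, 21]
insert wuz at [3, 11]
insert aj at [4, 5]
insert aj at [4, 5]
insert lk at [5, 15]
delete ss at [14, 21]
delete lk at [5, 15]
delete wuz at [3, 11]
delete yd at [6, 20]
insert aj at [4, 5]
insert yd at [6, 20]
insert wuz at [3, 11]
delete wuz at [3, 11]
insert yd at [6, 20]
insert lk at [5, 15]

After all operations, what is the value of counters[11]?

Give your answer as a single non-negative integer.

Answer: 0

Derivation:
Step 1: insert lk at [5, 15] -> counters=[0,0,0,0,0,1,0,0,0,0,0,0,0,0,0,1,0,0,0,0,0,0,0]
Step 2: insert yd at [6, 20] -> counters=[0,0,0,0,0,1,1,0,0,0,0,0,0,0,0,1,0,0,0,0,1,0,0]
Step 3: insert xel at [10, 12] -> counters=[0,0,0,0,0,1,1,0,0,0,1,0,1,0,0,1,0,0,0,0,1,0,0]
Step 4: insert ss at [14, 21] -> counters=[0,0,0,0,0,1,1,0,0,0,1,0,1,0,1,1,0,0,0,0,1,1,0]
Step 5: insert wuz at [3, 11] -> counters=[0,0,0,1,0,1,1,0,0,0,1,1,1,0,1,1,0,0,0,0,1,1,0]
Step 6: insert aj at [4, 5] -> counters=[0,0,0,1,1,2,1,0,0,0,1,1,1,0,1,1,0,0,0,0,1,1,0]
Step 7: insert aj at [4, 5] -> counters=[0,0,0,1,2,3,1,0,0,0,1,1,1,0,1,1,0,0,0,0,1,1,0]
Step 8: insert lk at [5, 15] -> counters=[0,0,0,1,2,4,1,0,0,0,1,1,1,0,1,2,0,0,0,0,1,1,0]
Step 9: delete ss at [14, 21] -> counters=[0,0,0,1,2,4,1,0,0,0,1,1,1,0,0,2,0,0,0,0,1,0,0]
Step 10: delete lk at [5, 15] -> counters=[0,0,0,1,2,3,1,0,0,0,1,1,1,0,0,1,0,0,0,0,1,0,0]
Step 11: delete wuz at [3, 11] -> counters=[0,0,0,0,2,3,1,0,0,0,1,0,1,0,0,1,0,0,0,0,1,0,0]
Step 12: delete yd at [6, 20] -> counters=[0,0,0,0,2,3,0,0,0,0,1,0,1,0,0,1,0,0,0,0,0,0,0]
Step 13: insert aj at [4, 5] -> counters=[0,0,0,0,3,4,0,0,0,0,1,0,1,0,0,1,0,0,0,0,0,0,0]
Step 14: insert yd at [6, 20] -> counters=[0,0,0,0,3,4,1,0,0,0,1,0,1,0,0,1,0,0,0,0,1,0,0]
Step 15: insert wuz at [3, 11] -> counters=[0,0,0,1,3,4,1,0,0,0,1,1,1,0,0,1,0,0,0,0,1,0,0]
Step 16: delete wuz at [3, 11] -> counters=[0,0,0,0,3,4,1,0,0,0,1,0,1,0,0,1,0,0,0,0,1,0,0]
Step 17: insert yd at [6, 20] -> counters=[0,0,0,0,3,4,2,0,0,0,1,0,1,0,0,1,0,0,0,0,2,0,0]
Step 18: insert lk at [5, 15] -> counters=[0,0,0,0,3,5,2,0,0,0,1,0,1,0,0,2,0,0,0,0,2,0,0]
Final counters=[0,0,0,0,3,5,2,0,0,0,1,0,1,0,0,2,0,0,0,0,2,0,0] -> counters[11]=0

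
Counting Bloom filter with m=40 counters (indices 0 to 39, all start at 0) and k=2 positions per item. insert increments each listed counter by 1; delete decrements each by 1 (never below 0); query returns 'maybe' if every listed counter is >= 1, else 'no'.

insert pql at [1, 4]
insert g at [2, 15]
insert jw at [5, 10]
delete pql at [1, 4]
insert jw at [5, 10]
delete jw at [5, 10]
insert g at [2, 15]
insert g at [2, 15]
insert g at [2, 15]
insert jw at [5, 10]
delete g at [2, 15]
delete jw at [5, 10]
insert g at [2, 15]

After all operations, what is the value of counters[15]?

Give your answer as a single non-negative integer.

Answer: 4

Derivation:
Step 1: insert pql at [1, 4] -> counters=[0,1,0,0,1,0,0,0,0,0,0,0,0,0,0,0,0,0,0,0,0,0,0,0,0,0,0,0,0,0,0,0,0,0,0,0,0,0,0,0]
Step 2: insert g at [2, 15] -> counters=[0,1,1,0,1,0,0,0,0,0,0,0,0,0,0,1,0,0,0,0,0,0,0,0,0,0,0,0,0,0,0,0,0,0,0,0,0,0,0,0]
Step 3: insert jw at [5, 10] -> counters=[0,1,1,0,1,1,0,0,0,0,1,0,0,0,0,1,0,0,0,0,0,0,0,0,0,0,0,0,0,0,0,0,0,0,0,0,0,0,0,0]
Step 4: delete pql at [1, 4] -> counters=[0,0,1,0,0,1,0,0,0,0,1,0,0,0,0,1,0,0,0,0,0,0,0,0,0,0,0,0,0,0,0,0,0,0,0,0,0,0,0,0]
Step 5: insert jw at [5, 10] -> counters=[0,0,1,0,0,2,0,0,0,0,2,0,0,0,0,1,0,0,0,0,0,0,0,0,0,0,0,0,0,0,0,0,0,0,0,0,0,0,0,0]
Step 6: delete jw at [5, 10] -> counters=[0,0,1,0,0,1,0,0,0,0,1,0,0,0,0,1,0,0,0,0,0,0,0,0,0,0,0,0,0,0,0,0,0,0,0,0,0,0,0,0]
Step 7: insert g at [2, 15] -> counters=[0,0,2,0,0,1,0,0,0,0,1,0,0,0,0,2,0,0,0,0,0,0,0,0,0,0,0,0,0,0,0,0,0,0,0,0,0,0,0,0]
Step 8: insert g at [2, 15] -> counters=[0,0,3,0,0,1,0,0,0,0,1,0,0,0,0,3,0,0,0,0,0,0,0,0,0,0,0,0,0,0,0,0,0,0,0,0,0,0,0,0]
Step 9: insert g at [2, 15] -> counters=[0,0,4,0,0,1,0,0,0,0,1,0,0,0,0,4,0,0,0,0,0,0,0,0,0,0,0,0,0,0,0,0,0,0,0,0,0,0,0,0]
Step 10: insert jw at [5, 10] -> counters=[0,0,4,0,0,2,0,0,0,0,2,0,0,0,0,4,0,0,0,0,0,0,0,0,0,0,0,0,0,0,0,0,0,0,0,0,0,0,0,0]
Step 11: delete g at [2, 15] -> counters=[0,0,3,0,0,2,0,0,0,0,2,0,0,0,0,3,0,0,0,0,0,0,0,0,0,0,0,0,0,0,0,0,0,0,0,0,0,0,0,0]
Step 12: delete jw at [5, 10] -> counters=[0,0,3,0,0,1,0,0,0,0,1,0,0,0,0,3,0,0,0,0,0,0,0,0,0,0,0,0,0,0,0,0,0,0,0,0,0,0,0,0]
Step 13: insert g at [2, 15] -> counters=[0,0,4,0,0,1,0,0,0,0,1,0,0,0,0,4,0,0,0,0,0,0,0,0,0,0,0,0,0,0,0,0,0,0,0,0,0,0,0,0]
Final counters=[0,0,4,0,0,1,0,0,0,0,1,0,0,0,0,4,0,0,0,0,0,0,0,0,0,0,0,0,0,0,0,0,0,0,0,0,0,0,0,0] -> counters[15]=4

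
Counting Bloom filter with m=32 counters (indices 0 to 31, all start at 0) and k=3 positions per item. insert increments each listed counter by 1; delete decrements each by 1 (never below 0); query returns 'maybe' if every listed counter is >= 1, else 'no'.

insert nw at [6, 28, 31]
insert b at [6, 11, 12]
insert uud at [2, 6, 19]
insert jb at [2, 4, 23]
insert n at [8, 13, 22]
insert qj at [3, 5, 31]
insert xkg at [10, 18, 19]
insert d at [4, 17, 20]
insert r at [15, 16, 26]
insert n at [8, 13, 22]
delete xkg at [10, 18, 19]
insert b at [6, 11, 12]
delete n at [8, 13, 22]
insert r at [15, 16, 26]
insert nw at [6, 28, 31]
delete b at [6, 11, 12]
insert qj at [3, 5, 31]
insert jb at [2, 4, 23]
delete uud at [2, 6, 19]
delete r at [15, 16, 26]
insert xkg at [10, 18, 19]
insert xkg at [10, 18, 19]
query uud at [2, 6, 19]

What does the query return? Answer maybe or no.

Answer: maybe

Derivation:
Step 1: insert nw at [6, 28, 31] -> counters=[0,0,0,0,0,0,1,0,0,0,0,0,0,0,0,0,0,0,0,0,0,0,0,0,0,0,0,0,1,0,0,1]
Step 2: insert b at [6, 11, 12] -> counters=[0,0,0,0,0,0,2,0,0,0,0,1,1,0,0,0,0,0,0,0,0,0,0,0,0,0,0,0,1,0,0,1]
Step 3: insert uud at [2, 6, 19] -> counters=[0,0,1,0,0,0,3,0,0,0,0,1,1,0,0,0,0,0,0,1,0,0,0,0,0,0,0,0,1,0,0,1]
Step 4: insert jb at [2, 4, 23] -> counters=[0,0,2,0,1,0,3,0,0,0,0,1,1,0,0,0,0,0,0,1,0,0,0,1,0,0,0,0,1,0,0,1]
Step 5: insert n at [8, 13, 22] -> counters=[0,0,2,0,1,0,3,0,1,0,0,1,1,1,0,0,0,0,0,1,0,0,1,1,0,0,0,0,1,0,0,1]
Step 6: insert qj at [3, 5, 31] -> counters=[0,0,2,1,1,1,3,0,1,0,0,1,1,1,0,0,0,0,0,1,0,0,1,1,0,0,0,0,1,0,0,2]
Step 7: insert xkg at [10, 18, 19] -> counters=[0,0,2,1,1,1,3,0,1,0,1,1,1,1,0,0,0,0,1,2,0,0,1,1,0,0,0,0,1,0,0,2]
Step 8: insert d at [4, 17, 20] -> counters=[0,0,2,1,2,1,3,0,1,0,1,1,1,1,0,0,0,1,1,2,1,0,1,1,0,0,0,0,1,0,0,2]
Step 9: insert r at [15, 16, 26] -> counters=[0,0,2,1,2,1,3,0,1,0,1,1,1,1,0,1,1,1,1,2,1,0,1,1,0,0,1,0,1,0,0,2]
Step 10: insert n at [8, 13, 22] -> counters=[0,0,2,1,2,1,3,0,2,0,1,1,1,2,0,1,1,1,1,2,1,0,2,1,0,0,1,0,1,0,0,2]
Step 11: delete xkg at [10, 18, 19] -> counters=[0,0,2,1,2,1,3,0,2,0,0,1,1,2,0,1,1,1,0,1,1,0,2,1,0,0,1,0,1,0,0,2]
Step 12: insert b at [6, 11, 12] -> counters=[0,0,2,1,2,1,4,0,2,0,0,2,2,2,0,1,1,1,0,1,1,0,2,1,0,0,1,0,1,0,0,2]
Step 13: delete n at [8, 13, 22] -> counters=[0,0,2,1,2,1,4,0,1,0,0,2,2,1,0,1,1,1,0,1,1,0,1,1,0,0,1,0,1,0,0,2]
Step 14: insert r at [15, 16, 26] -> counters=[0,0,2,1,2,1,4,0,1,0,0,2,2,1,0,2,2,1,0,1,1,0,1,1,0,0,2,0,1,0,0,2]
Step 15: insert nw at [6, 28, 31] -> counters=[0,0,2,1,2,1,5,0,1,0,0,2,2,1,0,2,2,1,0,1,1,0,1,1,0,0,2,0,2,0,0,3]
Step 16: delete b at [6, 11, 12] -> counters=[0,0,2,1,2,1,4,0,1,0,0,1,1,1,0,2,2,1,0,1,1,0,1,1,0,0,2,0,2,0,0,3]
Step 17: insert qj at [3, 5, 31] -> counters=[0,0,2,2,2,2,4,0,1,0,0,1,1,1,0,2,2,1,0,1,1,0,1,1,0,0,2,0,2,0,0,4]
Step 18: insert jb at [2, 4, 23] -> counters=[0,0,3,2,3,2,4,0,1,0,0,1,1,1,0,2,2,1,0,1,1,0,1,2,0,0,2,0,2,0,0,4]
Step 19: delete uud at [2, 6, 19] -> counters=[0,0,2,2,3,2,3,0,1,0,0,1,1,1,0,2,2,1,0,0,1,0,1,2,0,0,2,0,2,0,0,4]
Step 20: delete r at [15, 16, 26] -> counters=[0,0,2,2,3,2,3,0,1,0,0,1,1,1,0,1,1,1,0,0,1,0,1,2,0,0,1,0,2,0,0,4]
Step 21: insert xkg at [10, 18, 19] -> counters=[0,0,2,2,3,2,3,0,1,0,1,1,1,1,0,1,1,1,1,1,1,0,1,2,0,0,1,0,2,0,0,4]
Step 22: insert xkg at [10, 18, 19] -> counters=[0,0,2,2,3,2,3,0,1,0,2,1,1,1,0,1,1,1,2,2,1,0,1,2,0,0,1,0,2,0,0,4]
Query uud: check counters[2]=2 counters[6]=3 counters[19]=2 -> maybe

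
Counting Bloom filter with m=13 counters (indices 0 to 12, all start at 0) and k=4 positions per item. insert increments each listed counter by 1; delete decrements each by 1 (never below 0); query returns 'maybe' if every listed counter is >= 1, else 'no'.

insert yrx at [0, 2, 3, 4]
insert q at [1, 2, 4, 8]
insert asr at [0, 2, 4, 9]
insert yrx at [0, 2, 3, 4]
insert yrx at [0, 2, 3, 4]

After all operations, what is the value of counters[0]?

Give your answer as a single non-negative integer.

Step 1: insert yrx at [0, 2, 3, 4] -> counters=[1,0,1,1,1,0,0,0,0,0,0,0,0]
Step 2: insert q at [1, 2, 4, 8] -> counters=[1,1,2,1,2,0,0,0,1,0,0,0,0]
Step 3: insert asr at [0, 2, 4, 9] -> counters=[2,1,3,1,3,0,0,0,1,1,0,0,0]
Step 4: insert yrx at [0, 2, 3, 4] -> counters=[3,1,4,2,4,0,0,0,1,1,0,0,0]
Step 5: insert yrx at [0, 2, 3, 4] -> counters=[4,1,5,3,5,0,0,0,1,1,0,0,0]
Final counters=[4,1,5,3,5,0,0,0,1,1,0,0,0] -> counters[0]=4

Answer: 4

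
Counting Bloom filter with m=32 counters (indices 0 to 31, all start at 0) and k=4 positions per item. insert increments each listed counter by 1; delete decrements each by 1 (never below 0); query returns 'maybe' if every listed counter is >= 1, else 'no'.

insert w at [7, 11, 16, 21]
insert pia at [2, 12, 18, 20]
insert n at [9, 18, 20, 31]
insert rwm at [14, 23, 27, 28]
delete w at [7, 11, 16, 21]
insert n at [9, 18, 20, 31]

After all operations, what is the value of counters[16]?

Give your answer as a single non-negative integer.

Step 1: insert w at [7, 11, 16, 21] -> counters=[0,0,0,0,0,0,0,1,0,0,0,1,0,0,0,0,1,0,0,0,0,1,0,0,0,0,0,0,0,0,0,0]
Step 2: insert pia at [2, 12, 18, 20] -> counters=[0,0,1,0,0,0,0,1,0,0,0,1,1,0,0,0,1,0,1,0,1,1,0,0,0,0,0,0,0,0,0,0]
Step 3: insert n at [9, 18, 20, 31] -> counters=[0,0,1,0,0,0,0,1,0,1,0,1,1,0,0,0,1,0,2,0,2,1,0,0,0,0,0,0,0,0,0,1]
Step 4: insert rwm at [14, 23, 27, 28] -> counters=[0,0,1,0,0,0,0,1,0,1,0,1,1,0,1,0,1,0,2,0,2,1,0,1,0,0,0,1,1,0,0,1]
Step 5: delete w at [7, 11, 16, 21] -> counters=[0,0,1,0,0,0,0,0,0,1,0,0,1,0,1,0,0,0,2,0,2,0,0,1,0,0,0,1,1,0,0,1]
Step 6: insert n at [9, 18, 20, 31] -> counters=[0,0,1,0,0,0,0,0,0,2,0,0,1,0,1,0,0,0,3,0,3,0,0,1,0,0,0,1,1,0,0,2]
Final counters=[0,0,1,0,0,0,0,0,0,2,0,0,1,0,1,0,0,0,3,0,3,0,0,1,0,0,0,1,1,0,0,2] -> counters[16]=0

Answer: 0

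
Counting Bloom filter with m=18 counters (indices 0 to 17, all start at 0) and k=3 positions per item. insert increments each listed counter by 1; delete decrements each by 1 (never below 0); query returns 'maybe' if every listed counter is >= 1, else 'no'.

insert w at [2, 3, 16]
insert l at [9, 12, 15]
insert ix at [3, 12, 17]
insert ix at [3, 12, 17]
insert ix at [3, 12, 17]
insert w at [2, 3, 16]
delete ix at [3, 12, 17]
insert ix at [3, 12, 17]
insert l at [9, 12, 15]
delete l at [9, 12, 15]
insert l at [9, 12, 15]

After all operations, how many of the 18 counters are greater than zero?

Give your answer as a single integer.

Step 1: insert w at [2, 3, 16] -> counters=[0,0,1,1,0,0,0,0,0,0,0,0,0,0,0,0,1,0]
Step 2: insert l at [9, 12, 15] -> counters=[0,0,1,1,0,0,0,0,0,1,0,0,1,0,0,1,1,0]
Step 3: insert ix at [3, 12, 17] -> counters=[0,0,1,2,0,0,0,0,0,1,0,0,2,0,0,1,1,1]
Step 4: insert ix at [3, 12, 17] -> counters=[0,0,1,3,0,0,0,0,0,1,0,0,3,0,0,1,1,2]
Step 5: insert ix at [3, 12, 17] -> counters=[0,0,1,4,0,0,0,0,0,1,0,0,4,0,0,1,1,3]
Step 6: insert w at [2, 3, 16] -> counters=[0,0,2,5,0,0,0,0,0,1,0,0,4,0,0,1,2,3]
Step 7: delete ix at [3, 12, 17] -> counters=[0,0,2,4,0,0,0,0,0,1,0,0,3,0,0,1,2,2]
Step 8: insert ix at [3, 12, 17] -> counters=[0,0,2,5,0,0,0,0,0,1,0,0,4,0,0,1,2,3]
Step 9: insert l at [9, 12, 15] -> counters=[0,0,2,5,0,0,0,0,0,2,0,0,5,0,0,2,2,3]
Step 10: delete l at [9, 12, 15] -> counters=[0,0,2,5,0,0,0,0,0,1,0,0,4,0,0,1,2,3]
Step 11: insert l at [9, 12, 15] -> counters=[0,0,2,5,0,0,0,0,0,2,0,0,5,0,0,2,2,3]
Final counters=[0,0,2,5,0,0,0,0,0,2,0,0,5,0,0,2,2,3] -> 7 nonzero

Answer: 7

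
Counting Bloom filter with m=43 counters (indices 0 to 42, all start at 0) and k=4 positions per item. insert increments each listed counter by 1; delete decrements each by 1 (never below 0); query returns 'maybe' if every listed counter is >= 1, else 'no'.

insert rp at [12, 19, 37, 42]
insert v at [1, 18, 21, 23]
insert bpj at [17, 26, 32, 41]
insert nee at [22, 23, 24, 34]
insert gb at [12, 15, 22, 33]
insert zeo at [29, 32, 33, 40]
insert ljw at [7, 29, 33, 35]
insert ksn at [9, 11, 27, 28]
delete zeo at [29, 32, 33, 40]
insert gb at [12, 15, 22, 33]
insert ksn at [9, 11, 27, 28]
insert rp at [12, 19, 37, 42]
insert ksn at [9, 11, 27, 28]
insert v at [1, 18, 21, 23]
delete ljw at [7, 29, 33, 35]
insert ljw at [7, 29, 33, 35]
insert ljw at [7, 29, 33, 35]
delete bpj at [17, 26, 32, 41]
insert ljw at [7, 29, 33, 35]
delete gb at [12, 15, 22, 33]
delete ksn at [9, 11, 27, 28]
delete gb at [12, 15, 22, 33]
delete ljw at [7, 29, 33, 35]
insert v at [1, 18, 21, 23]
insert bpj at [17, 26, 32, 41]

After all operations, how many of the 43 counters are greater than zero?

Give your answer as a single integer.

Step 1: insert rp at [12, 19, 37, 42] -> counters=[0,0,0,0,0,0,0,0,0,0,0,0,1,0,0,0,0,0,0,1,0,0,0,0,0,0,0,0,0,0,0,0,0,0,0,0,0,1,0,0,0,0,1]
Step 2: insert v at [1, 18, 21, 23] -> counters=[0,1,0,0,0,0,0,0,0,0,0,0,1,0,0,0,0,0,1,1,0,1,0,1,0,0,0,0,0,0,0,0,0,0,0,0,0,1,0,0,0,0,1]
Step 3: insert bpj at [17, 26, 32, 41] -> counters=[0,1,0,0,0,0,0,0,0,0,0,0,1,0,0,0,0,1,1,1,0,1,0,1,0,0,1,0,0,0,0,0,1,0,0,0,0,1,0,0,0,1,1]
Step 4: insert nee at [22, 23, 24, 34] -> counters=[0,1,0,0,0,0,0,0,0,0,0,0,1,0,0,0,0,1,1,1,0,1,1,2,1,0,1,0,0,0,0,0,1,0,1,0,0,1,0,0,0,1,1]
Step 5: insert gb at [12, 15, 22, 33] -> counters=[0,1,0,0,0,0,0,0,0,0,0,0,2,0,0,1,0,1,1,1,0,1,2,2,1,0,1,0,0,0,0,0,1,1,1,0,0,1,0,0,0,1,1]
Step 6: insert zeo at [29, 32, 33, 40] -> counters=[0,1,0,0,0,0,0,0,0,0,0,0,2,0,0,1,0,1,1,1,0,1,2,2,1,0,1,0,0,1,0,0,2,2,1,0,0,1,0,0,1,1,1]
Step 7: insert ljw at [7, 29, 33, 35] -> counters=[0,1,0,0,0,0,0,1,0,0,0,0,2,0,0,1,0,1,1,1,0,1,2,2,1,0,1,0,0,2,0,0,2,3,1,1,0,1,0,0,1,1,1]
Step 8: insert ksn at [9, 11, 27, 28] -> counters=[0,1,0,0,0,0,0,1,0,1,0,1,2,0,0,1,0,1,1,1,0,1,2,2,1,0,1,1,1,2,0,0,2,3,1,1,0,1,0,0,1,1,1]
Step 9: delete zeo at [29, 32, 33, 40] -> counters=[0,1,0,0,0,0,0,1,0,1,0,1,2,0,0,1,0,1,1,1,0,1,2,2,1,0,1,1,1,1,0,0,1,2,1,1,0,1,0,0,0,1,1]
Step 10: insert gb at [12, 15, 22, 33] -> counters=[0,1,0,0,0,0,0,1,0,1,0,1,3,0,0,2,0,1,1,1,0,1,3,2,1,0,1,1,1,1,0,0,1,3,1,1,0,1,0,0,0,1,1]
Step 11: insert ksn at [9, 11, 27, 28] -> counters=[0,1,0,0,0,0,0,1,0,2,0,2,3,0,0,2,0,1,1,1,0,1,3,2,1,0,1,2,2,1,0,0,1,3,1,1,0,1,0,0,0,1,1]
Step 12: insert rp at [12, 19, 37, 42] -> counters=[0,1,0,0,0,0,0,1,0,2,0,2,4,0,0,2,0,1,1,2,0,1,3,2,1,0,1,2,2,1,0,0,1,3,1,1,0,2,0,0,0,1,2]
Step 13: insert ksn at [9, 11, 27, 28] -> counters=[0,1,0,0,0,0,0,1,0,3,0,3,4,0,0,2,0,1,1,2,0,1,3,2,1,0,1,3,3,1,0,0,1,3,1,1,0,2,0,0,0,1,2]
Step 14: insert v at [1, 18, 21, 23] -> counters=[0,2,0,0,0,0,0,1,0,3,0,3,4,0,0,2,0,1,2,2,0,2,3,3,1,0,1,3,3,1,0,0,1,3,1,1,0,2,0,0,0,1,2]
Step 15: delete ljw at [7, 29, 33, 35] -> counters=[0,2,0,0,0,0,0,0,0,3,0,3,4,0,0,2,0,1,2,2,0,2,3,3,1,0,1,3,3,0,0,0,1,2,1,0,0,2,0,0,0,1,2]
Step 16: insert ljw at [7, 29, 33, 35] -> counters=[0,2,0,0,0,0,0,1,0,3,0,3,4,0,0,2,0,1,2,2,0,2,3,3,1,0,1,3,3,1,0,0,1,3,1,1,0,2,0,0,0,1,2]
Step 17: insert ljw at [7, 29, 33, 35] -> counters=[0,2,0,0,0,0,0,2,0,3,0,3,4,0,0,2,0,1,2,2,0,2,3,3,1,0,1,3,3,2,0,0,1,4,1,2,0,2,0,0,0,1,2]
Step 18: delete bpj at [17, 26, 32, 41] -> counters=[0,2,0,0,0,0,0,2,0,3,0,3,4,0,0,2,0,0,2,2,0,2,3,3,1,0,0,3,3,2,0,0,0,4,1,2,0,2,0,0,0,0,2]
Step 19: insert ljw at [7, 29, 33, 35] -> counters=[0,2,0,0,0,0,0,3,0,3,0,3,4,0,0,2,0,0,2,2,0,2,3,3,1,0,0,3,3,3,0,0,0,5,1,3,0,2,0,0,0,0,2]
Step 20: delete gb at [12, 15, 22, 33] -> counters=[0,2,0,0,0,0,0,3,0,3,0,3,3,0,0,1,0,0,2,2,0,2,2,3,1,0,0,3,3,3,0,0,0,4,1,3,0,2,0,0,0,0,2]
Step 21: delete ksn at [9, 11, 27, 28] -> counters=[0,2,0,0,0,0,0,3,0,2,0,2,3,0,0,1,0,0,2,2,0,2,2,3,1,0,0,2,2,3,0,0,0,4,1,3,0,2,0,0,0,0,2]
Step 22: delete gb at [12, 15, 22, 33] -> counters=[0,2,0,0,0,0,0,3,0,2,0,2,2,0,0,0,0,0,2,2,0,2,1,3,1,0,0,2,2,3,0,0,0,3,1,3,0,2,0,0,0,0,2]
Step 23: delete ljw at [7, 29, 33, 35] -> counters=[0,2,0,0,0,0,0,2,0,2,0,2,2,0,0,0,0,0,2,2,0,2,1,3,1,0,0,2,2,2,0,0,0,2,1,2,0,2,0,0,0,0,2]
Step 24: insert v at [1, 18, 21, 23] -> counters=[0,3,0,0,0,0,0,2,0,2,0,2,2,0,0,0,0,0,3,2,0,3,1,4,1,0,0,2,2,2,0,0,0,2,1,2,0,2,0,0,0,0,2]
Step 25: insert bpj at [17, 26, 32, 41] -> counters=[0,3,0,0,0,0,0,2,0,2,0,2,2,0,0,0,0,1,3,2,0,3,1,4,1,0,1,2,2,2,0,0,1,2,1,2,0,2,0,0,0,1,2]
Final counters=[0,3,0,0,0,0,0,2,0,2,0,2,2,0,0,0,0,1,3,2,0,3,1,4,1,0,1,2,2,2,0,0,1,2,1,2,0,2,0,0,0,1,2] -> 23 nonzero

Answer: 23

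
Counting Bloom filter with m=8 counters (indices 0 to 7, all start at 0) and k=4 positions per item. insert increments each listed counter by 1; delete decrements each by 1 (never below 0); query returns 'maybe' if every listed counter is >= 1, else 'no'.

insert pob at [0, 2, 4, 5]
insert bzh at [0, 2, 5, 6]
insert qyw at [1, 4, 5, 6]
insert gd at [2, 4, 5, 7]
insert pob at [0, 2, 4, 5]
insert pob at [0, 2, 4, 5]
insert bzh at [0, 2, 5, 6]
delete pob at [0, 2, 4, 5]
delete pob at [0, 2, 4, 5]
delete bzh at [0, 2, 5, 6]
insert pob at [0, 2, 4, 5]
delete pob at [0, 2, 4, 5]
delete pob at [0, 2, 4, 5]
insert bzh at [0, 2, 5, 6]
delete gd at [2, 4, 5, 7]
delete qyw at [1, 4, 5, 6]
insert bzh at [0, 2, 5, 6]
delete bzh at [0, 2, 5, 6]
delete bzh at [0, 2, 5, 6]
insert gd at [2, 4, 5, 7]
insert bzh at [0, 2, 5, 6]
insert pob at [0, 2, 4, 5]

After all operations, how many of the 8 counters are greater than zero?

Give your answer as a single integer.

Answer: 6

Derivation:
Step 1: insert pob at [0, 2, 4, 5] -> counters=[1,0,1,0,1,1,0,0]
Step 2: insert bzh at [0, 2, 5, 6] -> counters=[2,0,2,0,1,2,1,0]
Step 3: insert qyw at [1, 4, 5, 6] -> counters=[2,1,2,0,2,3,2,0]
Step 4: insert gd at [2, 4, 5, 7] -> counters=[2,1,3,0,3,4,2,1]
Step 5: insert pob at [0, 2, 4, 5] -> counters=[3,1,4,0,4,5,2,1]
Step 6: insert pob at [0, 2, 4, 5] -> counters=[4,1,5,0,5,6,2,1]
Step 7: insert bzh at [0, 2, 5, 6] -> counters=[5,1,6,0,5,7,3,1]
Step 8: delete pob at [0, 2, 4, 5] -> counters=[4,1,5,0,4,6,3,1]
Step 9: delete pob at [0, 2, 4, 5] -> counters=[3,1,4,0,3,5,3,1]
Step 10: delete bzh at [0, 2, 5, 6] -> counters=[2,1,3,0,3,4,2,1]
Step 11: insert pob at [0, 2, 4, 5] -> counters=[3,1,4,0,4,5,2,1]
Step 12: delete pob at [0, 2, 4, 5] -> counters=[2,1,3,0,3,4,2,1]
Step 13: delete pob at [0, 2, 4, 5] -> counters=[1,1,2,0,2,3,2,1]
Step 14: insert bzh at [0, 2, 5, 6] -> counters=[2,1,3,0,2,4,3,1]
Step 15: delete gd at [2, 4, 5, 7] -> counters=[2,1,2,0,1,3,3,0]
Step 16: delete qyw at [1, 4, 5, 6] -> counters=[2,0,2,0,0,2,2,0]
Step 17: insert bzh at [0, 2, 5, 6] -> counters=[3,0,3,0,0,3,3,0]
Step 18: delete bzh at [0, 2, 5, 6] -> counters=[2,0,2,0,0,2,2,0]
Step 19: delete bzh at [0, 2, 5, 6] -> counters=[1,0,1,0,0,1,1,0]
Step 20: insert gd at [2, 4, 5, 7] -> counters=[1,0,2,0,1,2,1,1]
Step 21: insert bzh at [0, 2, 5, 6] -> counters=[2,0,3,0,1,3,2,1]
Step 22: insert pob at [0, 2, 4, 5] -> counters=[3,0,4,0,2,4,2,1]
Final counters=[3,0,4,0,2,4,2,1] -> 6 nonzero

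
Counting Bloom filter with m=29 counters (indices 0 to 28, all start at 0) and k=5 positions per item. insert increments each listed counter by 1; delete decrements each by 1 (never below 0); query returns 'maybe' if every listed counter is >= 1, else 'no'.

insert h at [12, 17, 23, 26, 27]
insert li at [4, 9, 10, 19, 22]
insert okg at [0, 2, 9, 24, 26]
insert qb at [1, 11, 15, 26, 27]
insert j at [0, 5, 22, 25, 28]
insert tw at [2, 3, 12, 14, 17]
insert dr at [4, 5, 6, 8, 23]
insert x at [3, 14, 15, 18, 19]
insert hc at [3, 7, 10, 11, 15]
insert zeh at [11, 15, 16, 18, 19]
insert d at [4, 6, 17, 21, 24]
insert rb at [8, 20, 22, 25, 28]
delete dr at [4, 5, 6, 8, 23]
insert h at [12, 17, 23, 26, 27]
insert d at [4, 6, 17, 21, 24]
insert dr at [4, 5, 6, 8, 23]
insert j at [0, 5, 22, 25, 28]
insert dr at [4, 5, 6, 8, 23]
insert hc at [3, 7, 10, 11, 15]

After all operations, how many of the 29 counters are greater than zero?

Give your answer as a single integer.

Step 1: insert h at [12, 17, 23, 26, 27] -> counters=[0,0,0,0,0,0,0,0,0,0,0,0,1,0,0,0,0,1,0,0,0,0,0,1,0,0,1,1,0]
Step 2: insert li at [4, 9, 10, 19, 22] -> counters=[0,0,0,0,1,0,0,0,0,1,1,0,1,0,0,0,0,1,0,1,0,0,1,1,0,0,1,1,0]
Step 3: insert okg at [0, 2, 9, 24, 26] -> counters=[1,0,1,0,1,0,0,0,0,2,1,0,1,0,0,0,0,1,0,1,0,0,1,1,1,0,2,1,0]
Step 4: insert qb at [1, 11, 15, 26, 27] -> counters=[1,1,1,0,1,0,0,0,0,2,1,1,1,0,0,1,0,1,0,1,0,0,1,1,1,0,3,2,0]
Step 5: insert j at [0, 5, 22, 25, 28] -> counters=[2,1,1,0,1,1,0,0,0,2,1,1,1,0,0,1,0,1,0,1,0,0,2,1,1,1,3,2,1]
Step 6: insert tw at [2, 3, 12, 14, 17] -> counters=[2,1,2,1,1,1,0,0,0,2,1,1,2,0,1,1,0,2,0,1,0,0,2,1,1,1,3,2,1]
Step 7: insert dr at [4, 5, 6, 8, 23] -> counters=[2,1,2,1,2,2,1,0,1,2,1,1,2,0,1,1,0,2,0,1,0,0,2,2,1,1,3,2,1]
Step 8: insert x at [3, 14, 15, 18, 19] -> counters=[2,1,2,2,2,2,1,0,1,2,1,1,2,0,2,2,0,2,1,2,0,0,2,2,1,1,3,2,1]
Step 9: insert hc at [3, 7, 10, 11, 15] -> counters=[2,1,2,3,2,2,1,1,1,2,2,2,2,0,2,3,0,2,1,2,0,0,2,2,1,1,3,2,1]
Step 10: insert zeh at [11, 15, 16, 18, 19] -> counters=[2,1,2,3,2,2,1,1,1,2,2,3,2,0,2,4,1,2,2,3,0,0,2,2,1,1,3,2,1]
Step 11: insert d at [4, 6, 17, 21, 24] -> counters=[2,1,2,3,3,2,2,1,1,2,2,3,2,0,2,4,1,3,2,3,0,1,2,2,2,1,3,2,1]
Step 12: insert rb at [8, 20, 22, 25, 28] -> counters=[2,1,2,3,3,2,2,1,2,2,2,3,2,0,2,4,1,3,2,3,1,1,3,2,2,2,3,2,2]
Step 13: delete dr at [4, 5, 6, 8, 23] -> counters=[2,1,2,3,2,1,1,1,1,2,2,3,2,0,2,4,1,3,2,3,1,1,3,1,2,2,3,2,2]
Step 14: insert h at [12, 17, 23, 26, 27] -> counters=[2,1,2,3,2,1,1,1,1,2,2,3,3,0,2,4,1,4,2,3,1,1,3,2,2,2,4,3,2]
Step 15: insert d at [4, 6, 17, 21, 24] -> counters=[2,1,2,3,3,1,2,1,1,2,2,3,3,0,2,4,1,5,2,3,1,2,3,2,3,2,4,3,2]
Step 16: insert dr at [4, 5, 6, 8, 23] -> counters=[2,1,2,3,4,2,3,1,2,2,2,3,3,0,2,4,1,5,2,3,1,2,3,3,3,2,4,3,2]
Step 17: insert j at [0, 5, 22, 25, 28] -> counters=[3,1,2,3,4,3,3,1,2,2,2,3,3,0,2,4,1,5,2,3,1,2,4,3,3,3,4,3,3]
Step 18: insert dr at [4, 5, 6, 8, 23] -> counters=[3,1,2,3,5,4,4,1,3,2,2,3,3,0,2,4,1,5,2,3,1,2,4,4,3,3,4,3,3]
Step 19: insert hc at [3, 7, 10, 11, 15] -> counters=[3,1,2,4,5,4,4,2,3,2,3,4,3,0,2,5,1,5,2,3,1,2,4,4,3,3,4,3,3]
Final counters=[3,1,2,4,5,4,4,2,3,2,3,4,3,0,2,5,1,5,2,3,1,2,4,4,3,3,4,3,3] -> 28 nonzero

Answer: 28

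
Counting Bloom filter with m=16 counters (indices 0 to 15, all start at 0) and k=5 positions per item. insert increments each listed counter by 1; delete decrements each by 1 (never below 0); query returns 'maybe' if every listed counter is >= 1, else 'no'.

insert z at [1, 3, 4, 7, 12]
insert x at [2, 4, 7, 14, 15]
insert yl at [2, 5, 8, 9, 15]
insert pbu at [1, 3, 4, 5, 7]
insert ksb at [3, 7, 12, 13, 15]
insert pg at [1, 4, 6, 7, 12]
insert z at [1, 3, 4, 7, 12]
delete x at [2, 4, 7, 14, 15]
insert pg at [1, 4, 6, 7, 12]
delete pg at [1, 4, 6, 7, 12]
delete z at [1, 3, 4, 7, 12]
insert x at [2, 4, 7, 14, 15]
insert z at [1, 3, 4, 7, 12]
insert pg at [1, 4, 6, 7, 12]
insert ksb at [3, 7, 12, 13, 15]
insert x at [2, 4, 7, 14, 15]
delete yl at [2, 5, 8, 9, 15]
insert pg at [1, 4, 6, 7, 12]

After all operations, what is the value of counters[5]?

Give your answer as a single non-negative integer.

Answer: 1

Derivation:
Step 1: insert z at [1, 3, 4, 7, 12] -> counters=[0,1,0,1,1,0,0,1,0,0,0,0,1,0,0,0]
Step 2: insert x at [2, 4, 7, 14, 15] -> counters=[0,1,1,1,2,0,0,2,0,0,0,0,1,0,1,1]
Step 3: insert yl at [2, 5, 8, 9, 15] -> counters=[0,1,2,1,2,1,0,2,1,1,0,0,1,0,1,2]
Step 4: insert pbu at [1, 3, 4, 5, 7] -> counters=[0,2,2,2,3,2,0,3,1,1,0,0,1,0,1,2]
Step 5: insert ksb at [3, 7, 12, 13, 15] -> counters=[0,2,2,3,3,2,0,4,1,1,0,0,2,1,1,3]
Step 6: insert pg at [1, 4, 6, 7, 12] -> counters=[0,3,2,3,4,2,1,5,1,1,0,0,3,1,1,3]
Step 7: insert z at [1, 3, 4, 7, 12] -> counters=[0,4,2,4,5,2,1,6,1,1,0,0,4,1,1,3]
Step 8: delete x at [2, 4, 7, 14, 15] -> counters=[0,4,1,4,4,2,1,5,1,1,0,0,4,1,0,2]
Step 9: insert pg at [1, 4, 6, 7, 12] -> counters=[0,5,1,4,5,2,2,6,1,1,0,0,5,1,0,2]
Step 10: delete pg at [1, 4, 6, 7, 12] -> counters=[0,4,1,4,4,2,1,5,1,1,0,0,4,1,0,2]
Step 11: delete z at [1, 3, 4, 7, 12] -> counters=[0,3,1,3,3,2,1,4,1,1,0,0,3,1,0,2]
Step 12: insert x at [2, 4, 7, 14, 15] -> counters=[0,3,2,3,4,2,1,5,1,1,0,0,3,1,1,3]
Step 13: insert z at [1, 3, 4, 7, 12] -> counters=[0,4,2,4,5,2,1,6,1,1,0,0,4,1,1,3]
Step 14: insert pg at [1, 4, 6, 7, 12] -> counters=[0,5,2,4,6,2,2,7,1,1,0,0,5,1,1,3]
Step 15: insert ksb at [3, 7, 12, 13, 15] -> counters=[0,5,2,5,6,2,2,8,1,1,0,0,6,2,1,4]
Step 16: insert x at [2, 4, 7, 14, 15] -> counters=[0,5,3,5,7,2,2,9,1,1,0,0,6,2,2,5]
Step 17: delete yl at [2, 5, 8, 9, 15] -> counters=[0,5,2,5,7,1,2,9,0,0,0,0,6,2,2,4]
Step 18: insert pg at [1, 4, 6, 7, 12] -> counters=[0,6,2,5,8,1,3,10,0,0,0,0,7,2,2,4]
Final counters=[0,6,2,5,8,1,3,10,0,0,0,0,7,2,2,4] -> counters[5]=1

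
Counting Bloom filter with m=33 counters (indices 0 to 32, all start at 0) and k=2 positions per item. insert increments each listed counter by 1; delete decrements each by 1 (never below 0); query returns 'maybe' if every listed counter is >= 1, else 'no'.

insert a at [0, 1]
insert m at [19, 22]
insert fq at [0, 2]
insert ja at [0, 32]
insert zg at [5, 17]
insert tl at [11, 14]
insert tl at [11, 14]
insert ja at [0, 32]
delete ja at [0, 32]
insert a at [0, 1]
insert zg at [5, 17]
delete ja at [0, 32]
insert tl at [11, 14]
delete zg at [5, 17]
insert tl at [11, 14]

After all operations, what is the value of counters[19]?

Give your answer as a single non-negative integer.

Answer: 1

Derivation:
Step 1: insert a at [0, 1] -> counters=[1,1,0,0,0,0,0,0,0,0,0,0,0,0,0,0,0,0,0,0,0,0,0,0,0,0,0,0,0,0,0,0,0]
Step 2: insert m at [19, 22] -> counters=[1,1,0,0,0,0,0,0,0,0,0,0,0,0,0,0,0,0,0,1,0,0,1,0,0,0,0,0,0,0,0,0,0]
Step 3: insert fq at [0, 2] -> counters=[2,1,1,0,0,0,0,0,0,0,0,0,0,0,0,0,0,0,0,1,0,0,1,0,0,0,0,0,0,0,0,0,0]
Step 4: insert ja at [0, 32] -> counters=[3,1,1,0,0,0,0,0,0,0,0,0,0,0,0,0,0,0,0,1,0,0,1,0,0,0,0,0,0,0,0,0,1]
Step 5: insert zg at [5, 17] -> counters=[3,1,1,0,0,1,0,0,0,0,0,0,0,0,0,0,0,1,0,1,0,0,1,0,0,0,0,0,0,0,0,0,1]
Step 6: insert tl at [11, 14] -> counters=[3,1,1,0,0,1,0,0,0,0,0,1,0,0,1,0,0,1,0,1,0,0,1,0,0,0,0,0,0,0,0,0,1]
Step 7: insert tl at [11, 14] -> counters=[3,1,1,0,0,1,0,0,0,0,0,2,0,0,2,0,0,1,0,1,0,0,1,0,0,0,0,0,0,0,0,0,1]
Step 8: insert ja at [0, 32] -> counters=[4,1,1,0,0,1,0,0,0,0,0,2,0,0,2,0,0,1,0,1,0,0,1,0,0,0,0,0,0,0,0,0,2]
Step 9: delete ja at [0, 32] -> counters=[3,1,1,0,0,1,0,0,0,0,0,2,0,0,2,0,0,1,0,1,0,0,1,0,0,0,0,0,0,0,0,0,1]
Step 10: insert a at [0, 1] -> counters=[4,2,1,0,0,1,0,0,0,0,0,2,0,0,2,0,0,1,0,1,0,0,1,0,0,0,0,0,0,0,0,0,1]
Step 11: insert zg at [5, 17] -> counters=[4,2,1,0,0,2,0,0,0,0,0,2,0,0,2,0,0,2,0,1,0,0,1,0,0,0,0,0,0,0,0,0,1]
Step 12: delete ja at [0, 32] -> counters=[3,2,1,0,0,2,0,0,0,0,0,2,0,0,2,0,0,2,0,1,0,0,1,0,0,0,0,0,0,0,0,0,0]
Step 13: insert tl at [11, 14] -> counters=[3,2,1,0,0,2,0,0,0,0,0,3,0,0,3,0,0,2,0,1,0,0,1,0,0,0,0,0,0,0,0,0,0]
Step 14: delete zg at [5, 17] -> counters=[3,2,1,0,0,1,0,0,0,0,0,3,0,0,3,0,0,1,0,1,0,0,1,0,0,0,0,0,0,0,0,0,0]
Step 15: insert tl at [11, 14] -> counters=[3,2,1,0,0,1,0,0,0,0,0,4,0,0,4,0,0,1,0,1,0,0,1,0,0,0,0,0,0,0,0,0,0]
Final counters=[3,2,1,0,0,1,0,0,0,0,0,4,0,0,4,0,0,1,0,1,0,0,1,0,0,0,0,0,0,0,0,0,0] -> counters[19]=1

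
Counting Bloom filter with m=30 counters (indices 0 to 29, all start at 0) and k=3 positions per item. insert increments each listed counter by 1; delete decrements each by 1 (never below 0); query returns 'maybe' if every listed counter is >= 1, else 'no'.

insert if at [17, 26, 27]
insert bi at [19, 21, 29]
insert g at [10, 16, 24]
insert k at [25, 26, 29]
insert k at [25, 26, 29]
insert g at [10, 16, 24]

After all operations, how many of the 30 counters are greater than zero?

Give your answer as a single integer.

Answer: 10

Derivation:
Step 1: insert if at [17, 26, 27] -> counters=[0,0,0,0,0,0,0,0,0,0,0,0,0,0,0,0,0,1,0,0,0,0,0,0,0,0,1,1,0,0]
Step 2: insert bi at [19, 21, 29] -> counters=[0,0,0,0,0,0,0,0,0,0,0,0,0,0,0,0,0,1,0,1,0,1,0,0,0,0,1,1,0,1]
Step 3: insert g at [10, 16, 24] -> counters=[0,0,0,0,0,0,0,0,0,0,1,0,0,0,0,0,1,1,0,1,0,1,0,0,1,0,1,1,0,1]
Step 4: insert k at [25, 26, 29] -> counters=[0,0,0,0,0,0,0,0,0,0,1,0,0,0,0,0,1,1,0,1,0,1,0,0,1,1,2,1,0,2]
Step 5: insert k at [25, 26, 29] -> counters=[0,0,0,0,0,0,0,0,0,0,1,0,0,0,0,0,1,1,0,1,0,1,0,0,1,2,3,1,0,3]
Step 6: insert g at [10, 16, 24] -> counters=[0,0,0,0,0,0,0,0,0,0,2,0,0,0,0,0,2,1,0,1,0,1,0,0,2,2,3,1,0,3]
Final counters=[0,0,0,0,0,0,0,0,0,0,2,0,0,0,0,0,2,1,0,1,0,1,0,0,2,2,3,1,0,3] -> 10 nonzero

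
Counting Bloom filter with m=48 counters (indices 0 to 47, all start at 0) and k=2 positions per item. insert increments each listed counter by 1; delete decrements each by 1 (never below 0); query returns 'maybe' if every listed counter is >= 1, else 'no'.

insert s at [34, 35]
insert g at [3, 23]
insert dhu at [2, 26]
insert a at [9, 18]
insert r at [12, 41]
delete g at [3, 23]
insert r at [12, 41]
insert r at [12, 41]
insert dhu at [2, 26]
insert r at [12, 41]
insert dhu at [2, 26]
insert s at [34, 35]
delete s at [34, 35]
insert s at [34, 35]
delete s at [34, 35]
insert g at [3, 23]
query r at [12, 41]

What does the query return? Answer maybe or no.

Answer: maybe

Derivation:
Step 1: insert s at [34, 35] -> counters=[0,0,0,0,0,0,0,0,0,0,0,0,0,0,0,0,0,0,0,0,0,0,0,0,0,0,0,0,0,0,0,0,0,0,1,1,0,0,0,0,0,0,0,0,0,0,0,0]
Step 2: insert g at [3, 23] -> counters=[0,0,0,1,0,0,0,0,0,0,0,0,0,0,0,0,0,0,0,0,0,0,0,1,0,0,0,0,0,0,0,0,0,0,1,1,0,0,0,0,0,0,0,0,0,0,0,0]
Step 3: insert dhu at [2, 26] -> counters=[0,0,1,1,0,0,0,0,0,0,0,0,0,0,0,0,0,0,0,0,0,0,0,1,0,0,1,0,0,0,0,0,0,0,1,1,0,0,0,0,0,0,0,0,0,0,0,0]
Step 4: insert a at [9, 18] -> counters=[0,0,1,1,0,0,0,0,0,1,0,0,0,0,0,0,0,0,1,0,0,0,0,1,0,0,1,0,0,0,0,0,0,0,1,1,0,0,0,0,0,0,0,0,0,0,0,0]
Step 5: insert r at [12, 41] -> counters=[0,0,1,1,0,0,0,0,0,1,0,0,1,0,0,0,0,0,1,0,0,0,0,1,0,0,1,0,0,0,0,0,0,0,1,1,0,0,0,0,0,1,0,0,0,0,0,0]
Step 6: delete g at [3, 23] -> counters=[0,0,1,0,0,0,0,0,0,1,0,0,1,0,0,0,0,0,1,0,0,0,0,0,0,0,1,0,0,0,0,0,0,0,1,1,0,0,0,0,0,1,0,0,0,0,0,0]
Step 7: insert r at [12, 41] -> counters=[0,0,1,0,0,0,0,0,0,1,0,0,2,0,0,0,0,0,1,0,0,0,0,0,0,0,1,0,0,0,0,0,0,0,1,1,0,0,0,0,0,2,0,0,0,0,0,0]
Step 8: insert r at [12, 41] -> counters=[0,0,1,0,0,0,0,0,0,1,0,0,3,0,0,0,0,0,1,0,0,0,0,0,0,0,1,0,0,0,0,0,0,0,1,1,0,0,0,0,0,3,0,0,0,0,0,0]
Step 9: insert dhu at [2, 26] -> counters=[0,0,2,0,0,0,0,0,0,1,0,0,3,0,0,0,0,0,1,0,0,0,0,0,0,0,2,0,0,0,0,0,0,0,1,1,0,0,0,0,0,3,0,0,0,0,0,0]
Step 10: insert r at [12, 41] -> counters=[0,0,2,0,0,0,0,0,0,1,0,0,4,0,0,0,0,0,1,0,0,0,0,0,0,0,2,0,0,0,0,0,0,0,1,1,0,0,0,0,0,4,0,0,0,0,0,0]
Step 11: insert dhu at [2, 26] -> counters=[0,0,3,0,0,0,0,0,0,1,0,0,4,0,0,0,0,0,1,0,0,0,0,0,0,0,3,0,0,0,0,0,0,0,1,1,0,0,0,0,0,4,0,0,0,0,0,0]
Step 12: insert s at [34, 35] -> counters=[0,0,3,0,0,0,0,0,0,1,0,0,4,0,0,0,0,0,1,0,0,0,0,0,0,0,3,0,0,0,0,0,0,0,2,2,0,0,0,0,0,4,0,0,0,0,0,0]
Step 13: delete s at [34, 35] -> counters=[0,0,3,0,0,0,0,0,0,1,0,0,4,0,0,0,0,0,1,0,0,0,0,0,0,0,3,0,0,0,0,0,0,0,1,1,0,0,0,0,0,4,0,0,0,0,0,0]
Step 14: insert s at [34, 35] -> counters=[0,0,3,0,0,0,0,0,0,1,0,0,4,0,0,0,0,0,1,0,0,0,0,0,0,0,3,0,0,0,0,0,0,0,2,2,0,0,0,0,0,4,0,0,0,0,0,0]
Step 15: delete s at [34, 35] -> counters=[0,0,3,0,0,0,0,0,0,1,0,0,4,0,0,0,0,0,1,0,0,0,0,0,0,0,3,0,0,0,0,0,0,0,1,1,0,0,0,0,0,4,0,0,0,0,0,0]
Step 16: insert g at [3, 23] -> counters=[0,0,3,1,0,0,0,0,0,1,0,0,4,0,0,0,0,0,1,0,0,0,0,1,0,0,3,0,0,0,0,0,0,0,1,1,0,0,0,0,0,4,0,0,0,0,0,0]
Query r: check counters[12]=4 counters[41]=4 -> maybe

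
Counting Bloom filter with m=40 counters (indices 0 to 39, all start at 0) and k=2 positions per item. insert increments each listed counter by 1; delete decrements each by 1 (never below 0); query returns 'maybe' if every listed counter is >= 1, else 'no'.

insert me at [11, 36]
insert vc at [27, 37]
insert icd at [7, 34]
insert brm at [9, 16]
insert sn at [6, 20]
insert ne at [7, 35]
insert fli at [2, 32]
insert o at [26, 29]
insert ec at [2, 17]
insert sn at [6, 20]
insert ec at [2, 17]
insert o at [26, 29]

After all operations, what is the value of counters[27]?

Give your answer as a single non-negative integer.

Step 1: insert me at [11, 36] -> counters=[0,0,0,0,0,0,0,0,0,0,0,1,0,0,0,0,0,0,0,0,0,0,0,0,0,0,0,0,0,0,0,0,0,0,0,0,1,0,0,0]
Step 2: insert vc at [27, 37] -> counters=[0,0,0,0,0,0,0,0,0,0,0,1,0,0,0,0,0,0,0,0,0,0,0,0,0,0,0,1,0,0,0,0,0,0,0,0,1,1,0,0]
Step 3: insert icd at [7, 34] -> counters=[0,0,0,0,0,0,0,1,0,0,0,1,0,0,0,0,0,0,0,0,0,0,0,0,0,0,0,1,0,0,0,0,0,0,1,0,1,1,0,0]
Step 4: insert brm at [9, 16] -> counters=[0,0,0,0,0,0,0,1,0,1,0,1,0,0,0,0,1,0,0,0,0,0,0,0,0,0,0,1,0,0,0,0,0,0,1,0,1,1,0,0]
Step 5: insert sn at [6, 20] -> counters=[0,0,0,0,0,0,1,1,0,1,0,1,0,0,0,0,1,0,0,0,1,0,0,0,0,0,0,1,0,0,0,0,0,0,1,0,1,1,0,0]
Step 6: insert ne at [7, 35] -> counters=[0,0,0,0,0,0,1,2,0,1,0,1,0,0,0,0,1,0,0,0,1,0,0,0,0,0,0,1,0,0,0,0,0,0,1,1,1,1,0,0]
Step 7: insert fli at [2, 32] -> counters=[0,0,1,0,0,0,1,2,0,1,0,1,0,0,0,0,1,0,0,0,1,0,0,0,0,0,0,1,0,0,0,0,1,0,1,1,1,1,0,0]
Step 8: insert o at [26, 29] -> counters=[0,0,1,0,0,0,1,2,0,1,0,1,0,0,0,0,1,0,0,0,1,0,0,0,0,0,1,1,0,1,0,0,1,0,1,1,1,1,0,0]
Step 9: insert ec at [2, 17] -> counters=[0,0,2,0,0,0,1,2,0,1,0,1,0,0,0,0,1,1,0,0,1,0,0,0,0,0,1,1,0,1,0,0,1,0,1,1,1,1,0,0]
Step 10: insert sn at [6, 20] -> counters=[0,0,2,0,0,0,2,2,0,1,0,1,0,0,0,0,1,1,0,0,2,0,0,0,0,0,1,1,0,1,0,0,1,0,1,1,1,1,0,0]
Step 11: insert ec at [2, 17] -> counters=[0,0,3,0,0,0,2,2,0,1,0,1,0,0,0,0,1,2,0,0,2,0,0,0,0,0,1,1,0,1,0,0,1,0,1,1,1,1,0,0]
Step 12: insert o at [26, 29] -> counters=[0,0,3,0,0,0,2,2,0,1,0,1,0,0,0,0,1,2,0,0,2,0,0,0,0,0,2,1,0,2,0,0,1,0,1,1,1,1,0,0]
Final counters=[0,0,3,0,0,0,2,2,0,1,0,1,0,0,0,0,1,2,0,0,2,0,0,0,0,0,2,1,0,2,0,0,1,0,1,1,1,1,0,0] -> counters[27]=1

Answer: 1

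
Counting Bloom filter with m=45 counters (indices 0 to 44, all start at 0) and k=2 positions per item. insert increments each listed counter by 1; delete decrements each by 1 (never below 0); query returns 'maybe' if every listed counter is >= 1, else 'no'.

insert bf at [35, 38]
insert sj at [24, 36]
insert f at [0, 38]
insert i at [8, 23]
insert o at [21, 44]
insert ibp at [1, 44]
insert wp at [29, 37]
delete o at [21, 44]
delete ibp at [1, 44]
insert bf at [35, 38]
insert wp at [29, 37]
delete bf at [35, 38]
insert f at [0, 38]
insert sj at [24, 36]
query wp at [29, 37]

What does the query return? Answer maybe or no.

Step 1: insert bf at [35, 38] -> counters=[0,0,0,0,0,0,0,0,0,0,0,0,0,0,0,0,0,0,0,0,0,0,0,0,0,0,0,0,0,0,0,0,0,0,0,1,0,0,1,0,0,0,0,0,0]
Step 2: insert sj at [24, 36] -> counters=[0,0,0,0,0,0,0,0,0,0,0,0,0,0,0,0,0,0,0,0,0,0,0,0,1,0,0,0,0,0,0,0,0,0,0,1,1,0,1,0,0,0,0,0,0]
Step 3: insert f at [0, 38] -> counters=[1,0,0,0,0,0,0,0,0,0,0,0,0,0,0,0,0,0,0,0,0,0,0,0,1,0,0,0,0,0,0,0,0,0,0,1,1,0,2,0,0,0,0,0,0]
Step 4: insert i at [8, 23] -> counters=[1,0,0,0,0,0,0,0,1,0,0,0,0,0,0,0,0,0,0,0,0,0,0,1,1,0,0,0,0,0,0,0,0,0,0,1,1,0,2,0,0,0,0,0,0]
Step 5: insert o at [21, 44] -> counters=[1,0,0,0,0,0,0,0,1,0,0,0,0,0,0,0,0,0,0,0,0,1,0,1,1,0,0,0,0,0,0,0,0,0,0,1,1,0,2,0,0,0,0,0,1]
Step 6: insert ibp at [1, 44] -> counters=[1,1,0,0,0,0,0,0,1,0,0,0,0,0,0,0,0,0,0,0,0,1,0,1,1,0,0,0,0,0,0,0,0,0,0,1,1,0,2,0,0,0,0,0,2]
Step 7: insert wp at [29, 37] -> counters=[1,1,0,0,0,0,0,0,1,0,0,0,0,0,0,0,0,0,0,0,0,1,0,1,1,0,0,0,0,1,0,0,0,0,0,1,1,1,2,0,0,0,0,0,2]
Step 8: delete o at [21, 44] -> counters=[1,1,0,0,0,0,0,0,1,0,0,0,0,0,0,0,0,0,0,0,0,0,0,1,1,0,0,0,0,1,0,0,0,0,0,1,1,1,2,0,0,0,0,0,1]
Step 9: delete ibp at [1, 44] -> counters=[1,0,0,0,0,0,0,0,1,0,0,0,0,0,0,0,0,0,0,0,0,0,0,1,1,0,0,0,0,1,0,0,0,0,0,1,1,1,2,0,0,0,0,0,0]
Step 10: insert bf at [35, 38] -> counters=[1,0,0,0,0,0,0,0,1,0,0,0,0,0,0,0,0,0,0,0,0,0,0,1,1,0,0,0,0,1,0,0,0,0,0,2,1,1,3,0,0,0,0,0,0]
Step 11: insert wp at [29, 37] -> counters=[1,0,0,0,0,0,0,0,1,0,0,0,0,0,0,0,0,0,0,0,0,0,0,1,1,0,0,0,0,2,0,0,0,0,0,2,1,2,3,0,0,0,0,0,0]
Step 12: delete bf at [35, 38] -> counters=[1,0,0,0,0,0,0,0,1,0,0,0,0,0,0,0,0,0,0,0,0,0,0,1,1,0,0,0,0,2,0,0,0,0,0,1,1,2,2,0,0,0,0,0,0]
Step 13: insert f at [0, 38] -> counters=[2,0,0,0,0,0,0,0,1,0,0,0,0,0,0,0,0,0,0,0,0,0,0,1,1,0,0,0,0,2,0,0,0,0,0,1,1,2,3,0,0,0,0,0,0]
Step 14: insert sj at [24, 36] -> counters=[2,0,0,0,0,0,0,0,1,0,0,0,0,0,0,0,0,0,0,0,0,0,0,1,2,0,0,0,0,2,0,0,0,0,0,1,2,2,3,0,0,0,0,0,0]
Query wp: check counters[29]=2 counters[37]=2 -> maybe

Answer: maybe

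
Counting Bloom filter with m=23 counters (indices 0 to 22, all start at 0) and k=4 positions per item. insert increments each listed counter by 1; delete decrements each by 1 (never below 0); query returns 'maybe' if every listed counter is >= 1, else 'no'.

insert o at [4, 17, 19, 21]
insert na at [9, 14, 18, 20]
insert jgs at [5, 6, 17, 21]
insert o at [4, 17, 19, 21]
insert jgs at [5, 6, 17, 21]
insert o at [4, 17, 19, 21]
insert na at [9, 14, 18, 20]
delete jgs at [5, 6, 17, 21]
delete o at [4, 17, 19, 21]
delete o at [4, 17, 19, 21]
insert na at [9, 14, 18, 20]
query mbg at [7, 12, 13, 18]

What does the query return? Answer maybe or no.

Answer: no

Derivation:
Step 1: insert o at [4, 17, 19, 21] -> counters=[0,0,0,0,1,0,0,0,0,0,0,0,0,0,0,0,0,1,0,1,0,1,0]
Step 2: insert na at [9, 14, 18, 20] -> counters=[0,0,0,0,1,0,0,0,0,1,0,0,0,0,1,0,0,1,1,1,1,1,0]
Step 3: insert jgs at [5, 6, 17, 21] -> counters=[0,0,0,0,1,1,1,0,0,1,0,0,0,0,1,0,0,2,1,1,1,2,0]
Step 4: insert o at [4, 17, 19, 21] -> counters=[0,0,0,0,2,1,1,0,0,1,0,0,0,0,1,0,0,3,1,2,1,3,0]
Step 5: insert jgs at [5, 6, 17, 21] -> counters=[0,0,0,0,2,2,2,0,0,1,0,0,0,0,1,0,0,4,1,2,1,4,0]
Step 6: insert o at [4, 17, 19, 21] -> counters=[0,0,0,0,3,2,2,0,0,1,0,0,0,0,1,0,0,5,1,3,1,5,0]
Step 7: insert na at [9, 14, 18, 20] -> counters=[0,0,0,0,3,2,2,0,0,2,0,0,0,0,2,0,0,5,2,3,2,5,0]
Step 8: delete jgs at [5, 6, 17, 21] -> counters=[0,0,0,0,3,1,1,0,0,2,0,0,0,0,2,0,0,4,2,3,2,4,0]
Step 9: delete o at [4, 17, 19, 21] -> counters=[0,0,0,0,2,1,1,0,0,2,0,0,0,0,2,0,0,3,2,2,2,3,0]
Step 10: delete o at [4, 17, 19, 21] -> counters=[0,0,0,0,1,1,1,0,0,2,0,0,0,0,2,0,0,2,2,1,2,2,0]
Step 11: insert na at [9, 14, 18, 20] -> counters=[0,0,0,0,1,1,1,0,0,3,0,0,0,0,3,0,0,2,3,1,3,2,0]
Query mbg: check counters[7]=0 counters[12]=0 counters[13]=0 counters[18]=3 -> no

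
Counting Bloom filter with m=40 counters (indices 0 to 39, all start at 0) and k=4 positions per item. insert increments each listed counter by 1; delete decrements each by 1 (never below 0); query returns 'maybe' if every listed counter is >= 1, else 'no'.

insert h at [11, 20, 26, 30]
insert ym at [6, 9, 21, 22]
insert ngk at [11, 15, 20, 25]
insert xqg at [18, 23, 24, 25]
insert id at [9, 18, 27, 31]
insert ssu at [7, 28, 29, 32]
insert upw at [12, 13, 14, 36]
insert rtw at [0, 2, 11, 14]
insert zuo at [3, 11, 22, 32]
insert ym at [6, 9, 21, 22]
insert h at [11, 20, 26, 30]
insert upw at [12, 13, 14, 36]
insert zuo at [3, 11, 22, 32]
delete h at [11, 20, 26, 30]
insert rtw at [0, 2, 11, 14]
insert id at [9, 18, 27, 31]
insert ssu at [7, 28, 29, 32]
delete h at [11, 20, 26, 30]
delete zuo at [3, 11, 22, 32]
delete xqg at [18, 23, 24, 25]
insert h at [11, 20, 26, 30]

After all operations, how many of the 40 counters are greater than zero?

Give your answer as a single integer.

Answer: 24

Derivation:
Step 1: insert h at [11, 20, 26, 30] -> counters=[0,0,0,0,0,0,0,0,0,0,0,1,0,0,0,0,0,0,0,0,1,0,0,0,0,0,1,0,0,0,1,0,0,0,0,0,0,0,0,0]
Step 2: insert ym at [6, 9, 21, 22] -> counters=[0,0,0,0,0,0,1,0,0,1,0,1,0,0,0,0,0,0,0,0,1,1,1,0,0,0,1,0,0,0,1,0,0,0,0,0,0,0,0,0]
Step 3: insert ngk at [11, 15, 20, 25] -> counters=[0,0,0,0,0,0,1,0,0,1,0,2,0,0,0,1,0,0,0,0,2,1,1,0,0,1,1,0,0,0,1,0,0,0,0,0,0,0,0,0]
Step 4: insert xqg at [18, 23, 24, 25] -> counters=[0,0,0,0,0,0,1,0,0,1,0,2,0,0,0,1,0,0,1,0,2,1,1,1,1,2,1,0,0,0,1,0,0,0,0,0,0,0,0,0]
Step 5: insert id at [9, 18, 27, 31] -> counters=[0,0,0,0,0,0,1,0,0,2,0,2,0,0,0,1,0,0,2,0,2,1,1,1,1,2,1,1,0,0,1,1,0,0,0,0,0,0,0,0]
Step 6: insert ssu at [7, 28, 29, 32] -> counters=[0,0,0,0,0,0,1,1,0,2,0,2,0,0,0,1,0,0,2,0,2,1,1,1,1,2,1,1,1,1,1,1,1,0,0,0,0,0,0,0]
Step 7: insert upw at [12, 13, 14, 36] -> counters=[0,0,0,0,0,0,1,1,0,2,0,2,1,1,1,1,0,0,2,0,2,1,1,1,1,2,1,1,1,1,1,1,1,0,0,0,1,0,0,0]
Step 8: insert rtw at [0, 2, 11, 14] -> counters=[1,0,1,0,0,0,1,1,0,2,0,3,1,1,2,1,0,0,2,0,2,1,1,1,1,2,1,1,1,1,1,1,1,0,0,0,1,0,0,0]
Step 9: insert zuo at [3, 11, 22, 32] -> counters=[1,0,1,1,0,0,1,1,0,2,0,4,1,1,2,1,0,0,2,0,2,1,2,1,1,2,1,1,1,1,1,1,2,0,0,0,1,0,0,0]
Step 10: insert ym at [6, 9, 21, 22] -> counters=[1,0,1,1,0,0,2,1,0,3,0,4,1,1,2,1,0,0,2,0,2,2,3,1,1,2,1,1,1,1,1,1,2,0,0,0,1,0,0,0]
Step 11: insert h at [11, 20, 26, 30] -> counters=[1,0,1,1,0,0,2,1,0,3,0,5,1,1,2,1,0,0,2,0,3,2,3,1,1,2,2,1,1,1,2,1,2,0,0,0,1,0,0,0]
Step 12: insert upw at [12, 13, 14, 36] -> counters=[1,0,1,1,0,0,2,1,0,3,0,5,2,2,3,1,0,0,2,0,3,2,3,1,1,2,2,1,1,1,2,1,2,0,0,0,2,0,0,0]
Step 13: insert zuo at [3, 11, 22, 32] -> counters=[1,0,1,2,0,0,2,1,0,3,0,6,2,2,3,1,0,0,2,0,3,2,4,1,1,2,2,1,1,1,2,1,3,0,0,0,2,0,0,0]
Step 14: delete h at [11, 20, 26, 30] -> counters=[1,0,1,2,0,0,2,1,0,3,0,5,2,2,3,1,0,0,2,0,2,2,4,1,1,2,1,1,1,1,1,1,3,0,0,0,2,0,0,0]
Step 15: insert rtw at [0, 2, 11, 14] -> counters=[2,0,2,2,0,0,2,1,0,3,0,6,2,2,4,1,0,0,2,0,2,2,4,1,1,2,1,1,1,1,1,1,3,0,0,0,2,0,0,0]
Step 16: insert id at [9, 18, 27, 31] -> counters=[2,0,2,2,0,0,2,1,0,4,0,6,2,2,4,1,0,0,3,0,2,2,4,1,1,2,1,2,1,1,1,2,3,0,0,0,2,0,0,0]
Step 17: insert ssu at [7, 28, 29, 32] -> counters=[2,0,2,2,0,0,2,2,0,4,0,6,2,2,4,1,0,0,3,0,2,2,4,1,1,2,1,2,2,2,1,2,4,0,0,0,2,0,0,0]
Step 18: delete h at [11, 20, 26, 30] -> counters=[2,0,2,2,0,0,2,2,0,4,0,5,2,2,4,1,0,0,3,0,1,2,4,1,1,2,0,2,2,2,0,2,4,0,0,0,2,0,0,0]
Step 19: delete zuo at [3, 11, 22, 32] -> counters=[2,0,2,1,0,0,2,2,0,4,0,4,2,2,4,1,0,0,3,0,1,2,3,1,1,2,0,2,2,2,0,2,3,0,0,0,2,0,0,0]
Step 20: delete xqg at [18, 23, 24, 25] -> counters=[2,0,2,1,0,0,2,2,0,4,0,4,2,2,4,1,0,0,2,0,1,2,3,0,0,1,0,2,2,2,0,2,3,0,0,0,2,0,0,0]
Step 21: insert h at [11, 20, 26, 30] -> counters=[2,0,2,1,0,0,2,2,0,4,0,5,2,2,4,1,0,0,2,0,2,2,3,0,0,1,1,2,2,2,1,2,3,0,0,0,2,0,0,0]
Final counters=[2,0,2,1,0,0,2,2,0,4,0,5,2,2,4,1,0,0,2,0,2,2,3,0,0,1,1,2,2,2,1,2,3,0,0,0,2,0,0,0] -> 24 nonzero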